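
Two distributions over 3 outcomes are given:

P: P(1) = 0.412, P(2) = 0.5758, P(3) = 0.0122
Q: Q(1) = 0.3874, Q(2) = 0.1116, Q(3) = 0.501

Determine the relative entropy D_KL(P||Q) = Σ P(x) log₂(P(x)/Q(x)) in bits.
1.3343 bits

D_KL(P||Q) = Σ P(x) log₂(P(x)/Q(x))

Computing term by term:
  P(1)·log₂(P(1)/Q(1)) = 0.412·log₂(0.412/0.3874) = 0.03659
  P(2)·log₂(P(2)/Q(2)) = 0.5758·log₂(0.5758/0.1116) = 1.36305
  P(3)·log₂(P(3)/Q(3)) = 0.0122·log₂(0.0122/0.501) = -0.06539

D_KL(P||Q) = 0.03659 + 1.36305 - 0.06539 = 1.33425 ≈ 1.3343 bits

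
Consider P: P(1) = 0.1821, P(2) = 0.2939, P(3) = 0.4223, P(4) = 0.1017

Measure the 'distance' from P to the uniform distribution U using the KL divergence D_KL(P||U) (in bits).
0.1728 bits

U(i) = 1/4 for all i

D_KL(P||U) = Σ P(x) log₂(P(x) / (1/4))
           = Σ P(x) log₂(P(x)) + log₂(4)
           = log₂(4) - H(P)

H(P) = -Σ P(x) log₂(P(x)):
  -P(1)·log₂(P(1)) = -(0.1821)·log₂(0.1821) = 0.44746
  -P(2)·log₂(P(2)) = -(0.2939)·log₂(0.2939) = 0.51920
  -P(3)·log₂(P(3)) = -(0.4223)·log₂(0.4223) = 0.52520
  -P(4)·log₂(P(4)) = -(0.1017)·log₂(0.1017) = 0.33537
H(P) = 0.44746 + 0.51920 + 0.52520 + 0.33537 = 1.82723 bits

log₂(4) = 2.00000 bits

D_KL(P||U) = 2.00000 - 1.82723 = 0.17277 ≈ 0.1728 bits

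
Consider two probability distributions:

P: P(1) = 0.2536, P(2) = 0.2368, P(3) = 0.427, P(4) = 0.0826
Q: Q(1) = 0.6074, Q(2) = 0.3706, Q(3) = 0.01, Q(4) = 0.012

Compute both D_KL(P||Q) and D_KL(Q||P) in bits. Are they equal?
D_KL(P||Q) = 2.0700 bits, D_KL(Q||P) = 0.9173 bits. No, they are not equal.

D_KL(P||Q) = Σ P(x) log₂(P(x)/Q(x))

Computing term by term:
  P(1)·log₂(P(1)/Q(1)) = 0.2536·log₂(0.2536/0.6074) = -0.31956
  P(2)·log₂(P(2)/Q(2)) = 0.2368·log₂(0.2368/0.3706) = -0.15302
  P(3)·log₂(P(3)/Q(3)) = 0.427·log₂(0.427/0.01) = 2.31270
  P(4)·log₂(P(4)/Q(4)) = 0.0826·log₂(0.0826/0.012) = 0.22988

D_KL(P||Q) = -0.31956 - 0.15302 + 2.31270 + 0.22988 = 2.07000 ≈ 2.0700 bits

D_KL(Q||P) = Σ Q(x) log₂(Q(x)/P(x))

Computing term by term:
  Q(1)·log₂(Q(1)/P(1)) = 0.6074·log₂(0.6074/0.2536) = 0.76538
  Q(2)·log₂(Q(2)/P(2)) = 0.3706·log₂(0.3706/0.2368) = 0.23948
  Q(3)·log₂(Q(3)/P(3)) = 0.01·log₂(0.01/0.427) = -0.05416
  Q(4)·log₂(Q(4)/P(4)) = 0.012·log₂(0.012/0.0826) = -0.03340

D_KL(Q||P) = 0.76538 + 0.23948 - 0.05416 - 0.03340 = 0.91730 ≈ 0.9173 bits

These are NOT equal (difference: 1.1527 bits). KL divergence is asymmetric: D_KL(P||Q) ≠ D_KL(Q||P) in general.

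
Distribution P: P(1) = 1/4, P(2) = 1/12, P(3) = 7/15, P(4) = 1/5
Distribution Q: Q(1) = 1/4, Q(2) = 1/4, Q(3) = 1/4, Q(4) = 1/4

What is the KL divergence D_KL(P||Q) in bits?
0.2238 bits

D_KL(P||Q) = Σ P(x) log₂(P(x)/Q(x))

Computing term by term:
  P(1)·log₂(P(1)/Q(1)) = (1/4)·log₂((1/4)/(1/4)) = 0.00000
  P(2)·log₂(P(2)/Q(2)) = (1/12)·log₂((1/12)/(1/4)) = -0.13208
  P(3)·log₂(P(3)/Q(3)) = (7/15)·log₂((7/15)/(1/4)) = 0.42022
  P(4)·log₂(P(4)/Q(4)) = (1/5)·log₂((1/5)/(1/4)) = -0.06439

D_KL(P||Q) = 0.00000 - 0.13208 + 0.42022 - 0.06439 = 0.22375 ≈ 0.2238 bits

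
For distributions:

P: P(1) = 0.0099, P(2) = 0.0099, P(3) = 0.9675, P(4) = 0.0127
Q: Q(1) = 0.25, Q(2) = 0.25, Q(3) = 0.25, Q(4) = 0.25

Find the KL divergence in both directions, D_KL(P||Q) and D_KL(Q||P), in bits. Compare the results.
D_KL(P||Q) = 1.7420 bits, D_KL(Q||P) = 2.9159 bits. D_KL(Q||P) is larger than D_KL(P||Q) by 1.1739 bits; the two directions differ.

D_KL(P||Q) = Σ P(x) log₂(P(x)/Q(x))

Computing term by term:
  P(1)·log₂(P(1)/Q(1)) = 0.0099·log₂(0.0099/0.25) = -0.04612
  P(2)·log₂(P(2)/Q(2)) = 0.0099·log₂(0.0099/0.25) = -0.04612
  P(3)·log₂(P(3)/Q(3)) = 0.9675·log₂(0.9675/0.25) = 1.88888
  P(4)·log₂(P(4)/Q(4)) = 0.0127·log₂(0.0127/0.25) = -0.05460

D_KL(P||Q) = -0.04612 - 0.04612 + 1.88888 - 0.05460 = 1.74204 ≈ 1.7420 bits

D_KL(Q||P) = Σ Q(x) log₂(Q(x)/P(x))

Computing term by term:
  Q(1)·log₂(Q(1)/P(1)) = 0.25·log₂(0.25/0.0099) = 1.16459
  Q(2)·log₂(Q(2)/P(2)) = 0.25·log₂(0.25/0.0099) = 1.16459
  Q(3)·log₂(Q(3)/P(3)) = 0.25·log₂(0.25/0.9675) = -0.48808
  Q(4)·log₂(Q(4)/P(4)) = 0.25·log₂(0.25/0.0127) = 1.07476

D_KL(Q||P) = 1.16459 + 1.16459 - 0.48808 + 1.07476 = 2.91586 ≈ 2.9159 bits

These are NOT equal (difference: 1.1739 bits). KL divergence is asymmetric: D_KL(P||Q) ≠ D_KL(Q||P) in general.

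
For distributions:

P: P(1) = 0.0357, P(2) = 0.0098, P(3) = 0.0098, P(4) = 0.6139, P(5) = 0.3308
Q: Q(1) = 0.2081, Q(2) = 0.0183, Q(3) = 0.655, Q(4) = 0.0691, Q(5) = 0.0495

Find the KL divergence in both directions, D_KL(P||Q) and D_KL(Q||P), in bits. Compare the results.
D_KL(P||Q) = 2.6821 bits, D_KL(Q||P) = 4.1633 bits. D_KL(Q||P) is larger than D_KL(P||Q) by 1.4812 bits; the two directions differ.

D_KL(P||Q) = Σ P(x) log₂(P(x)/Q(x))

Computing term by term:
  P(1)·log₂(P(1)/Q(1)) = 0.0357·log₂(0.0357/0.2081) = -0.09080
  P(2)·log₂(P(2)/Q(2)) = 0.0098·log₂(0.0098/0.0183) = -0.00883
  P(3)·log₂(P(3)/Q(3)) = 0.0098·log₂(0.0098/0.655) = -0.05941
  P(4)·log₂(P(4)/Q(4)) = 0.6139·log₂(0.6139/0.0691) = 1.93455
  P(5)·log₂(P(5)/Q(5)) = 0.3308·log₂(0.3308/0.0495) = 0.90654

D_KL(P||Q) = -0.09080 - 0.00883 - 0.05941 + 1.93455 + 0.90654 = 2.68205 ≈ 2.6821 bits

D_KL(Q||P) = Σ Q(x) log₂(Q(x)/P(x))

Computing term by term:
  Q(1)·log₂(Q(1)/P(1)) = 0.2081·log₂(0.2081/0.0357) = 0.52926
  Q(2)·log₂(Q(2)/P(2)) = 0.0183·log₂(0.0183/0.0098) = 0.01649
  Q(3)·log₂(Q(3)/P(3)) = 0.655·log₂(0.655/0.0098) = 3.97098
  Q(4)·log₂(Q(4)/P(4)) = 0.0691·log₂(0.0691/0.6139) = -0.21775
  Q(5)·log₂(Q(5)/P(5)) = 0.0495·log₂(0.0495/0.3308) = -0.13565

D_KL(Q||P) = 0.52926 + 0.01649 + 3.97098 - 0.21775 - 0.13565 = 4.16333 ≈ 4.1633 bits

These are NOT equal (difference: 1.4812 bits). KL divergence is asymmetric: D_KL(P||Q) ≠ D_KL(Q||P) in general.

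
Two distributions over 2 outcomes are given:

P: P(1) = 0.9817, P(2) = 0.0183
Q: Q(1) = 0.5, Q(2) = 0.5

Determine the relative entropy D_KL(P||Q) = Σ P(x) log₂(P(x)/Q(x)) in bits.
0.8682 bits

D_KL(P||Q) = Σ P(x) log₂(P(x)/Q(x))

Computing term by term:
  P(1)·log₂(P(1)/Q(1)) = 0.9817·log₂(0.9817/0.5) = 0.95554
  P(2)·log₂(P(2)/Q(2)) = 0.0183·log₂(0.0183/0.5) = -0.08733

D_KL(P||Q) = 0.95554 - 0.08733 = 0.86821 ≈ 0.8682 bits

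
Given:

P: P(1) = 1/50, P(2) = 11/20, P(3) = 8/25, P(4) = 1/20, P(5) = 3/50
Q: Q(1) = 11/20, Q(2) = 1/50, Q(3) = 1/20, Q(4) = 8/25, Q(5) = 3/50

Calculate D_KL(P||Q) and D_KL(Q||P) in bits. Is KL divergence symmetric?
D_KL(P||Q) = 3.2572 bits, D_KL(Q||P) = 3.2572 bits. The two values coincide for this particular pair, but no — KL divergence is not symmetric in general.

D_KL(P||Q) = Σ P(x) log₂(P(x)/Q(x))

Computing term by term:
  P(1)·log₂(P(1)/Q(1)) = (1/50)·log₂((1/50)/(11/20)) = -0.09563
  P(2)·log₂(P(2)/Q(2)) = (11/20)·log₂((11/20)/(1/50)) = 2.62975
  P(3)·log₂(P(3)/Q(3)) = (8/25)·log₂((8/25)/(1/20)) = 0.85698
  P(4)·log₂(P(4)/Q(4)) = (1/20)·log₂((1/20)/(8/25)) = -0.13390
  P(5)·log₂(P(5)/Q(5)) = (3/50)·log₂((3/50)/(3/50)) = 0.00000

D_KL(P||Q) = -0.09563 + 2.62975 + 0.85698 - 0.13390 + 0.00000 = 3.25720 ≈ 3.2572 bits

D_KL(Q||P) = Σ Q(x) log₂(Q(x)/P(x))

Computing term by term:
  Q(1)·log₂(Q(1)/P(1)) = (11/20)·log₂((11/20)/(1/50)) = 2.62975
  Q(2)·log₂(Q(2)/P(2)) = (1/50)·log₂((1/50)/(11/20)) = -0.09563
  Q(3)·log₂(Q(3)/P(3)) = (1/20)·log₂((1/20)/(8/25)) = -0.13390
  Q(4)·log₂(Q(4)/P(4)) = (8/25)·log₂((8/25)/(1/20)) = 0.85698
  Q(5)·log₂(Q(5)/P(5)) = (3/50)·log₂((3/50)/(3/50)) = 0.00000

D_KL(Q||P) = 2.62975 - 0.09563 - 0.13390 + 0.85698 + 0.00000 = 3.25720 ≈ 3.2572 bits

These ARE equal here. Q is P with outcomes relabeled (Q(1) = P(2), Q(2) = P(1), Q(3) = P(4), Q(4) = P(3)) by a relabeling that is its own inverse, so the two sums contain exactly the same terms in a different order. This is a special case — KL divergence is not symmetric in general: D_KL(P||Q) ≠ D_KL(Q||P) for most P, Q.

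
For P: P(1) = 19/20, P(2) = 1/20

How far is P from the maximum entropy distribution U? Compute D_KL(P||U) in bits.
0.7136 bits

U(i) = 1/2 for all i

D_KL(P||U) = Σ P(x) log₂(P(x) / (1/2))
           = Σ P(x) log₂(P(x)) + log₂(2)
           = log₂(2) - H(P)

H(P) = -Σ P(x) log₂(P(x)):
  -P(1)·log₂(P(1)) = -(19/20)·log₂(19/20) = 0.07030
  -P(2)·log₂(P(2)) = -(1/20)·log₂(1/20) = 0.21610
H(P) = 0.07030 + 0.21610 = 0.28640 bits

log₂(2) = 1.00000 bits

D_KL(P||U) = 1.00000 - 0.28640 = 0.71360 ≈ 0.7136 bits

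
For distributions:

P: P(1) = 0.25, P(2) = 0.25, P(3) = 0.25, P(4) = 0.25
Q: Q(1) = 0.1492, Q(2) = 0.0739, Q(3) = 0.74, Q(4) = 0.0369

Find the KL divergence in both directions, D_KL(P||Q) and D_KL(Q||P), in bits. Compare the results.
D_KL(P||Q) = 0.9244 bits, D_KL(Q||P) = 0.8156 bits. D_KL(P||Q) is larger than D_KL(Q||P) by 0.1088 bits; the two directions differ.

D_KL(P||Q) = Σ P(x) log₂(P(x)/Q(x))

Computing term by term:
  P(1)·log₂(P(1)/Q(1)) = 0.25·log₂(0.25/0.1492) = 0.18617
  P(2)·log₂(P(2)/Q(2)) = 0.25·log₂(0.25/0.0739) = 0.43957
  P(3)·log₂(P(3)/Q(3)) = 0.25·log₂(0.25/0.74) = -0.39140
  P(4)·log₂(P(4)/Q(4)) = 0.25·log₂(0.25/0.0369) = 0.69006

D_KL(P||Q) = 0.18617 + 0.43957 - 0.39140 + 0.69006 = 0.92440 ≈ 0.9244 bits

D_KL(Q||P) = Σ Q(x) log₂(Q(x)/P(x))

Computing term by term:
  Q(1)·log₂(Q(1)/P(1)) = 0.1492·log₂(0.1492/0.25) = -0.11111
  Q(2)·log₂(Q(2)/P(2)) = 0.0739·log₂(0.0739/0.25) = -0.12994
  Q(3)·log₂(Q(3)/P(3)) = 0.74·log₂(0.74/0.25) = 1.15854
  Q(4)·log₂(Q(4)/P(4)) = 0.0369·log₂(0.0369/0.25) = -0.10185

D_KL(Q||P) = -0.11111 - 0.12994 + 1.15854 - 0.10185 = 0.81564 ≈ 0.8156 bits

These are NOT equal (difference: 0.1088 bits). KL divergence is asymmetric: D_KL(P||Q) ≠ D_KL(Q||P) in general.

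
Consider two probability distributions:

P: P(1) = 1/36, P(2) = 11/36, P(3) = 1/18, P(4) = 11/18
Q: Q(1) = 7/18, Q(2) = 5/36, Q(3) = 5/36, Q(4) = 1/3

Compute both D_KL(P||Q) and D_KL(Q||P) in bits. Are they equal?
D_KL(P||Q) = 0.7028 bits, D_KL(Q||P) = 1.2148 bits. No, they are not equal.

D_KL(P||Q) = Σ P(x) log₂(P(x)/Q(x))

Computing term by term:
  P(1)·log₂(P(1)/Q(1)) = (1/36)·log₂((1/36)/(7/18)) = -0.10576
  P(2)·log₂(P(2)/Q(2)) = (11/36)·log₂((11/36)/(5/36)) = 0.34757
  P(3)·log₂(P(3)/Q(3)) = (1/18)·log₂((1/18)/(5/36)) = -0.07344
  P(4)·log₂(P(4)/Q(4)) = (11/18)·log₂((11/18)/(1/3)) = 0.53440

D_KL(P||Q) = -0.10576 + 0.34757 - 0.07344 + 0.53440 = 0.70277 ≈ 0.7028 bits

D_KL(Q||P) = Σ Q(x) log₂(Q(x)/P(x))

Computing term by term:
  Q(1)·log₂(Q(1)/P(1)) = (7/18)·log₂((7/18)/(1/36)) = 1.48064
  Q(2)·log₂(Q(2)/P(2)) = (5/36)·log₂((5/36)/(11/36)) = -0.15799
  Q(3)·log₂(Q(3)/P(3)) = (5/36)·log₂((5/36)/(1/18)) = 0.18360
  Q(4)·log₂(Q(4)/P(4)) = (1/3)·log₂((1/3)/(11/18)) = -0.29149

D_KL(Q||P) = 1.48064 - 0.15799 + 0.18360 - 0.29149 = 1.21476 ≈ 1.2148 bits

These are NOT equal (difference: 0.5120 bits). KL divergence is asymmetric: D_KL(P||Q) ≠ D_KL(Q||P) in general.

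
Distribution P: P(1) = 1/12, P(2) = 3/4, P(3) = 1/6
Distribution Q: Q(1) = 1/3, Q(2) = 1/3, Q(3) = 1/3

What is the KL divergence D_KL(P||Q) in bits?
0.5441 bits

D_KL(P||Q) = Σ P(x) log₂(P(x)/Q(x))

Computing term by term:
  P(1)·log₂(P(1)/Q(1)) = (1/12)·log₂((1/12)/(1/3)) = -0.16667
  P(2)·log₂(P(2)/Q(2)) = (3/4)·log₂((3/4)/(1/3)) = 0.87744
  P(3)·log₂(P(3)/Q(3)) = (1/6)·log₂((1/6)/(1/3)) = -0.16667

D_KL(P||Q) = -0.16667 + 0.87744 - 0.16667 = 0.54410 ≈ 0.5441 bits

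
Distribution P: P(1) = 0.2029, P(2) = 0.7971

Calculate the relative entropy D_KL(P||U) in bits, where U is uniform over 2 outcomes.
0.2723 bits

U(i) = 1/2 for all i

D_KL(P||U) = Σ P(x) log₂(P(x) / (1/2))
           = Σ P(x) log₂(P(x)) + log₂(2)
           = log₂(2) - H(P)

H(P) = -Σ P(x) log₂(P(x)):
  -P(1)·log₂(P(1)) = -(0.2029)·log₂(0.2029) = 0.46691
  -P(2)·log₂(P(2)) = -(0.7971)·log₂(0.7971) = 0.26079
H(P) = 0.46691 + 0.26079 = 0.72770 bits

log₂(2) = 1.00000 bits

D_KL(P||U) = 1.00000 - 0.72770 = 0.27230 ≈ 0.2723 bits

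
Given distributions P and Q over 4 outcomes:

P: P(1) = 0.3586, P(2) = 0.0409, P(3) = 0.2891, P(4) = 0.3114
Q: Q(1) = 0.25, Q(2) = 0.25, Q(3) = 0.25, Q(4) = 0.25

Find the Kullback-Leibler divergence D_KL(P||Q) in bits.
0.2391 bits

D_KL(P||Q) = Σ P(x) log₂(P(x)/Q(x))

Computing term by term:
  P(1)·log₂(P(1)/Q(1)) = 0.3586·log₂(0.3586/0.25) = 0.18663
  P(2)·log₂(P(2)/Q(2)) = 0.0409·log₂(0.0409/0.25) = -0.10682
  P(3)·log₂(P(3)/Q(3)) = 0.2891·log₂(0.2891/0.25) = 0.06061
  P(4)·log₂(P(4)/Q(4)) = 0.3114·log₂(0.3114/0.25) = 0.09866

D_KL(P||Q) = 0.18663 - 0.10682 + 0.06061 + 0.09866 = 0.23908 ≈ 0.2391 bits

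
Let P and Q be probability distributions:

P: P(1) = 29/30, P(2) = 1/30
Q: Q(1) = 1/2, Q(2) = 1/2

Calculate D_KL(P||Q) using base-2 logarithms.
0.7892 bits

D_KL(P||Q) = Σ P(x) log₂(P(x)/Q(x))

Computing term by term:
  P(1)·log₂(P(1)/Q(1)) = (29/30)·log₂((29/30)/(1/2)) = 0.91939
  P(2)·log₂(P(2)/Q(2)) = (1/30)·log₂((1/30)/(1/2)) = -0.13023

D_KL(P||Q) = 0.91939 - 0.13023 = 0.78916 ≈ 0.7892 bits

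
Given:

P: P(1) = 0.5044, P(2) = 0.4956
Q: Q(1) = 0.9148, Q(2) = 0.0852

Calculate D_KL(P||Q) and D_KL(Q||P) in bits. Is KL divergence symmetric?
D_KL(P||Q) = 0.8257 bits, D_KL(Q||P) = 0.5693 bits. No, KL divergence is not symmetric.

D_KL(P||Q) = Σ P(x) log₂(P(x)/Q(x))

Computing term by term:
  P(1)·log₂(P(1)/Q(1)) = 0.5044·log₂(0.5044/0.9148) = -0.43322
  P(2)·log₂(P(2)/Q(2)) = 0.4956·log₂(0.4956/0.0852) = 1.25895

D_KL(P||Q) = -0.43322 + 1.25895 = 0.82573 ≈ 0.8257 bits

D_KL(Q||P) = Σ Q(x) log₂(Q(x)/P(x))

Computing term by term:
  Q(1)·log₂(Q(1)/P(1)) = 0.9148·log₂(0.9148/0.5044) = 0.78571
  Q(2)·log₂(Q(2)/P(2)) = 0.0852·log₂(0.0852/0.4956) = -0.21643

D_KL(Q||P) = 0.78571 - 0.21643 = 0.56928 ≈ 0.5693 bits

These are NOT equal (difference: 0.2564 bits). KL divergence is asymmetric: D_KL(P||Q) ≠ D_KL(Q||P) in general.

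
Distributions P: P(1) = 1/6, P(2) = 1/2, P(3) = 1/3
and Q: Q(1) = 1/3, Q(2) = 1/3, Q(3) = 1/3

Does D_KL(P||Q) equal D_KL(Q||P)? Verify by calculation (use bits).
D_KL(P||Q) = 0.1258 bits, D_KL(Q||P) = 0.1383 bits. No — D_KL(P||Q) ≠ D_KL(Q||P) for this pair.

D_KL(P||Q) = Σ P(x) log₂(P(x)/Q(x))

Computing term by term:
  P(1)·log₂(P(1)/Q(1)) = (1/6)·log₂((1/6)/(1/3)) = -0.16667
  P(2)·log₂(P(2)/Q(2)) = (1/2)·log₂((1/2)/(1/3)) = 0.29248
  P(3)·log₂(P(3)/Q(3)) = (1/3)·log₂((1/3)/(1/3)) = 0.00000

D_KL(P||Q) = -0.16667 + 0.29248 + 0.00000 = 0.12581 ≈ 0.1258 bits

D_KL(Q||P) = Σ Q(x) log₂(Q(x)/P(x))

Computing term by term:
  Q(1)·log₂(Q(1)/P(1)) = (1/3)·log₂((1/3)/(1/6)) = 0.33333
  Q(2)·log₂(Q(2)/P(2)) = (1/3)·log₂((1/3)/(1/2)) = -0.19499
  Q(3)·log₂(Q(3)/P(3)) = (1/3)·log₂((1/3)/(1/3)) = 0.00000

D_KL(Q||P) = 0.33333 - 0.19499 + 0.00000 = 0.13834 ≈ 0.1383 bits

These are NOT equal (difference: 0.0125 bits). KL divergence is asymmetric: D_KL(P||Q) ≠ D_KL(Q||P) in general.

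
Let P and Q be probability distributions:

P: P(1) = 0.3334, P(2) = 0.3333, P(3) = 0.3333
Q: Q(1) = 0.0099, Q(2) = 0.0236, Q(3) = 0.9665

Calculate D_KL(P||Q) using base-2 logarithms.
2.4528 bits

D_KL(P||Q) = Σ P(x) log₂(P(x)/Q(x))

Computing term by term:
  P(1)·log₂(P(1)/Q(1)) = 0.3334·log₂(0.3334/0.0099) = 1.69157
  P(2)·log₂(P(2)/Q(2)) = 0.3333·log₂(0.3333/0.0236) = 1.27319
  P(3)·log₂(P(3)/Q(3)) = 0.3333·log₂(0.3333/0.9665) = -0.51193

D_KL(P||Q) = 1.69157 + 1.27319 - 0.51193 = 2.45283 ≈ 2.4528 bits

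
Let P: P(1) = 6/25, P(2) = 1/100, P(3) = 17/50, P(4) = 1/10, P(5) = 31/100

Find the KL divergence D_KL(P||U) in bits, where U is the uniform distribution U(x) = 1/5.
0.3762 bits

U(i) = 1/5 for all i

D_KL(P||U) = Σ P(x) log₂(P(x) / (1/5))
           = Σ P(x) log₂(P(x)) + log₂(5)
           = log₂(5) - H(P)

H(P) = -Σ P(x) log₂(P(x)):
  -P(1)·log₂(P(1)) = -(6/25)·log₂(6/25) = 0.49413
  -P(2)·log₂(P(2)) = -(1/100)·log₂(1/100) = 0.06644
  -P(3)·log₂(P(3)) = -(17/50)·log₂(17/50) = 0.52917
  -P(4)·log₂(P(4)) = -(1/10)·log₂(1/10) = 0.33219
  -P(5)·log₂(P(5)) = -(31/100)·log₂(31/100) = 0.52379
H(P) = 0.49413 + 0.06644 + 0.52917 + 0.33219 + 0.52379 = 1.94572 bits

log₂(5) = 2.32193 bits

D_KL(P||U) = 2.32193 - 1.94572 = 0.37621 ≈ 0.3762 bits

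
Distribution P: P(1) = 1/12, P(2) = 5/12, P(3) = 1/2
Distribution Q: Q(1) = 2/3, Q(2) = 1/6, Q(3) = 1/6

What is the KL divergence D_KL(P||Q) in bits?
1.0933 bits

D_KL(P||Q) = Σ P(x) log₂(P(x)/Q(x))

Computing term by term:
  P(1)·log₂(P(1)/Q(1)) = (1/12)·log₂((1/12)/(2/3)) = -0.25000
  P(2)·log₂(P(2)/Q(2)) = (5/12)·log₂((5/12)/(1/6)) = 0.55080
  P(3)·log₂(P(3)/Q(3)) = (1/2)·log₂((1/2)/(1/6)) = 0.79248

D_KL(P||Q) = -0.25000 + 0.55080 + 0.79248 = 1.09328 ≈ 1.0933 bits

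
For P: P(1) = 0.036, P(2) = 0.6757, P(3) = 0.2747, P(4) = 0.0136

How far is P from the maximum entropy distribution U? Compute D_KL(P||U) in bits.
0.8488 bits

U(i) = 1/4 for all i

D_KL(P||U) = Σ P(x) log₂(P(x) / (1/4))
           = Σ P(x) log₂(P(x)) + log₂(4)
           = log₂(4) - H(P)

H(P) = -Σ P(x) log₂(P(x)):
  -P(1)·log₂(P(1)) = -(0.036)·log₂(0.036) = 0.17265
  -P(2)·log₂(P(2)) = -(0.6757)·log₂(0.6757) = 0.38214
  -P(3)·log₂(P(3)) = -(0.2747)·log₂(0.2747) = 0.51206
  -P(4)·log₂(P(4)) = -(0.0136)·log₂(0.0136) = 0.08432
H(P) = 0.17265 + 0.38214 + 0.51206 + 0.08432 = 1.15117 bits

log₂(4) = 2.00000 bits

D_KL(P||U) = 2.00000 - 1.15117 = 0.84883 ≈ 0.8488 bits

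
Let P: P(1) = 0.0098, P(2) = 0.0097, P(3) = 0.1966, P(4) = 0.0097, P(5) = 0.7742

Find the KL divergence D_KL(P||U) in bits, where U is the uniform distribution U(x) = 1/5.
1.3796 bits

U(i) = 1/5 for all i

D_KL(P||U) = Σ P(x) log₂(P(x) / (1/5))
           = Σ P(x) log₂(P(x)) + log₂(5)
           = log₂(5) - H(P)

H(P) = -Σ P(x) log₂(P(x)):
  -P(1)·log₂(P(1)) = -(0.0098)·log₂(0.0098) = 0.06540
  -P(2)·log₂(P(2)) = -(0.0097)·log₂(0.0097) = 0.06487
  -P(3)·log₂(P(3)) = -(0.1966)·log₂(0.1966) = 0.46135
  -P(4)·log₂(P(4)) = -(0.0097)·log₂(0.0097) = 0.06487
  -P(5)·log₂(P(5)) = -(0.7742)·log₂(0.7742) = 0.28585
H(P) = 0.06540 + 0.06487 + 0.46135 + 0.06487 + 0.28585 = 0.94234 bits

log₂(5) = 2.32193 bits

D_KL(P||U) = 2.32193 - 0.94234 = 1.37959 ≈ 1.3796 bits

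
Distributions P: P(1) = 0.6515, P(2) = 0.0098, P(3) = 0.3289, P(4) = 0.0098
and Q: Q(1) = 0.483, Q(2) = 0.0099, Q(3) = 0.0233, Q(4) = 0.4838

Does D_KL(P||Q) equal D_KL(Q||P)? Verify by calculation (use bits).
D_KL(P||Q) = 1.4822 bits, D_KL(Q||P) = 2.4242 bits. No — D_KL(P||Q) ≠ D_KL(Q||P) for this pair.

D_KL(P||Q) = Σ P(x) log₂(P(x)/Q(x))

Computing term by term:
  P(1)·log₂(P(1)/Q(1)) = 0.6515·log₂(0.6515/0.483) = 0.28128
  P(2)·log₂(P(2)/Q(2)) = 0.0098·log₂(0.0098/0.0099) = -0.00014
  P(3)·log₂(P(3)/Q(3)) = 0.3289·log₂(0.3289/0.0233) = 1.25615
  P(4)·log₂(P(4)/Q(4)) = 0.0098·log₂(0.0098/0.4838) = -0.05513

D_KL(P||Q) = 0.28128 - 0.00014 + 1.25615 - 0.05513 = 1.48216 ≈ 1.4822 bits

D_KL(Q||P) = Σ Q(x) log₂(Q(x)/P(x))

Computing term by term:
  Q(1)·log₂(Q(1)/P(1)) = 0.483·log₂(0.483/0.6515) = -0.20853
  Q(2)·log₂(Q(2)/P(2)) = 0.0099·log₂(0.0099/0.0098) = 0.00015
  Q(3)·log₂(Q(3)/P(3)) = 0.0233·log₂(0.0233/0.3289) = -0.08899
  Q(4)·log₂(Q(4)/P(4)) = 0.4838·log₂(0.4838/0.0098) = 2.72161

D_KL(Q||P) = -0.20853 + 0.00015 - 0.08899 + 2.72161 = 2.42424 ≈ 2.4242 bits

These are NOT equal (difference: 0.9420 bits). KL divergence is asymmetric: D_KL(P||Q) ≠ D_KL(Q||P) in general.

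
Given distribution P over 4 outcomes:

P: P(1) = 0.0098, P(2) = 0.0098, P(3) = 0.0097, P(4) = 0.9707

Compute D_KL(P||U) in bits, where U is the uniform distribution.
1.7627 bits

U(i) = 1/4 for all i

D_KL(P||U) = Σ P(x) log₂(P(x) / (1/4))
           = Σ P(x) log₂(P(x)) + log₂(4)
           = log₂(4) - H(P)

H(P) = -Σ P(x) log₂(P(x)):
  -P(1)·log₂(P(1)) = -(0.0098)·log₂(0.0098) = 0.06540
  -P(2)·log₂(P(2)) = -(0.0098)·log₂(0.0098) = 0.06540
  -P(3)·log₂(P(3)) = -(0.0097)·log₂(0.0097) = 0.06487
  -P(4)·log₂(P(4)) = -(0.9707)·log₂(0.9707) = 0.04165
H(P) = 0.06540 + 0.06540 + 0.06487 + 0.04165 = 0.23732 bits

log₂(4) = 2.00000 bits

D_KL(P||U) = 2.00000 - 0.23732 = 1.76268 ≈ 1.7627 bits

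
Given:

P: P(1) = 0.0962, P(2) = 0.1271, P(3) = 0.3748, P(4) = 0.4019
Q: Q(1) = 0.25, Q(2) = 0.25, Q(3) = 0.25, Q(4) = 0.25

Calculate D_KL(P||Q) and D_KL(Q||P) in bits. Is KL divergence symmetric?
D_KL(P||Q) = 0.2376 bits, D_KL(Q||P) = 0.2712 bits. No, KL divergence is not symmetric.

D_KL(P||Q) = Σ P(x) log₂(P(x)/Q(x))

Computing term by term:
  P(1)·log₂(P(1)/Q(1)) = 0.0962·log₂(0.0962/0.25) = -0.13255
  P(2)·log₂(P(2)/Q(2)) = 0.1271·log₂(0.1271/0.25) = -0.12405
  P(3)·log₂(P(3)/Q(3)) = 0.3748·log₂(0.3748/0.25) = 0.21896
  P(4)·log₂(P(4)/Q(4)) = 0.4019·log₂(0.4019/0.25) = 0.27526

D_KL(P||Q) = -0.13255 - 0.12405 + 0.21896 + 0.27526 = 0.23762 ≈ 0.2376 bits

D_KL(Q||P) = Σ Q(x) log₂(Q(x)/P(x))

Computing term by term:
  Q(1)·log₂(Q(1)/P(1)) = 0.25·log₂(0.25/0.0962) = 0.34445
  Q(2)·log₂(Q(2)/P(2)) = 0.25·log₂(0.25/0.1271) = 0.24399
  Q(3)·log₂(Q(3)/P(3)) = 0.25·log₂(0.25/0.3748) = -0.14605
  Q(4)·log₂(Q(4)/P(4)) = 0.25·log₂(0.25/0.4019) = -0.17123

D_KL(Q||P) = 0.34445 + 0.24399 - 0.14605 - 0.17123 = 0.27116 ≈ 0.2712 bits

These are NOT equal (difference: 0.0336 bits). KL divergence is asymmetric: D_KL(P||Q) ≠ D_KL(Q||P) in general.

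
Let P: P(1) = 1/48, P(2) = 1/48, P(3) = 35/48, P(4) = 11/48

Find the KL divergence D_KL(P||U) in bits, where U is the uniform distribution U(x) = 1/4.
0.9479 bits

U(i) = 1/4 for all i

D_KL(P||U) = Σ P(x) log₂(P(x) / (1/4))
           = Σ P(x) log₂(P(x)) + log₂(4)
           = log₂(4) - H(P)

H(P) = -Σ P(x) log₂(P(x)):
  -P(1)·log₂(P(1)) = -(1/48)·log₂(1/48) = 0.11635
  -P(2)·log₂(P(2)) = -(1/48)·log₂(1/48) = 0.11635
  -P(3)·log₂(P(3)) = -(35/48)·log₂(35/48) = 0.33227
  -P(4)·log₂(P(4)) = -(11/48)·log₂(11/48) = 0.48710
H(P) = 0.11635 + 0.11635 + 0.33227 + 0.48710 = 1.05207 bits

log₂(4) = 2.00000 bits

D_KL(P||U) = 2.00000 - 1.05207 = 0.94793 ≈ 0.9479 bits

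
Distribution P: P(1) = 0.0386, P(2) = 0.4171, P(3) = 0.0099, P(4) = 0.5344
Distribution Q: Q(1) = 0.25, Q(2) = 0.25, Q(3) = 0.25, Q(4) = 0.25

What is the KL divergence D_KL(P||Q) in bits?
0.7436 bits

D_KL(P||Q) = Σ P(x) log₂(P(x)/Q(x))

Computing term by term:
  P(1)·log₂(P(1)/Q(1)) = 0.0386·log₂(0.0386/0.25) = -0.10404
  P(2)·log₂(P(2)/Q(2)) = 0.4171·log₂(0.4171/0.25) = 0.30801
  P(3)·log₂(P(3)/Q(3)) = 0.0099·log₂(0.0099/0.25) = -0.04612
  P(4)·log₂(P(4)/Q(4)) = 0.5344·log₂(0.5344/0.25) = 0.58570

D_KL(P||Q) = -0.10404 + 0.30801 - 0.04612 + 0.58570 = 0.74355 ≈ 0.7436 bits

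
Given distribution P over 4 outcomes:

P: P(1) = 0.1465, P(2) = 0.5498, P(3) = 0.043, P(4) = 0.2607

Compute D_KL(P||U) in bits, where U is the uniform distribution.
0.4187 bits

U(i) = 1/4 for all i

D_KL(P||U) = Σ P(x) log₂(P(x) / (1/4))
           = Σ P(x) log₂(P(x)) + log₂(4)
           = log₂(4) - H(P)

H(P) = -Σ P(x) log₂(P(x)):
  -P(1)·log₂(P(1)) = -(0.1465)·log₂(0.1465) = 0.40596
  -P(2)·log₂(P(2)) = -(0.5498)·log₂(0.5498) = 0.47449
  -P(3)·log₂(P(3)) = -(0.043)·log₂(0.043) = 0.19520
  -P(4)·log₂(P(4)) = -(0.2607)·log₂(0.2607) = 0.50564
H(P) = 0.40596 + 0.47449 + 0.19520 + 0.50564 = 1.58129 bits

log₂(4) = 2.00000 bits

D_KL(P||U) = 2.00000 - 1.58129 = 0.41871 ≈ 0.4187 bits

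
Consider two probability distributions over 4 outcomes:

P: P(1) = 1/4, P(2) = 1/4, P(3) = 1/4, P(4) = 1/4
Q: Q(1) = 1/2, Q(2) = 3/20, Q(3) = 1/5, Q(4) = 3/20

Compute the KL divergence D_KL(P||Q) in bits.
0.1990 bits

D_KL(P||Q) = Σ P(x) log₂(P(x)/Q(x))

Computing term by term:
  P(1)·log₂(P(1)/Q(1)) = (1/4)·log₂((1/4)/(1/2)) = -0.25000
  P(2)·log₂(P(2)/Q(2)) = (1/4)·log₂((1/4)/(3/20)) = 0.18424
  P(3)·log₂(P(3)/Q(3)) = (1/4)·log₂((1/4)/(1/5)) = 0.08048
  P(4)·log₂(P(4)/Q(4)) = (1/4)·log₂((1/4)/(3/20)) = 0.18424

D_KL(P||Q) = -0.25000 + 0.18424 + 0.08048 + 0.18424 = 0.19896 ≈ 0.1990 bits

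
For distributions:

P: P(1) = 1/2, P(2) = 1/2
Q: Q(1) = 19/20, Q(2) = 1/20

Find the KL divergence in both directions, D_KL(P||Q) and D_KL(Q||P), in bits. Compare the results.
D_KL(P||Q) = 1.1980 bits, D_KL(Q||P) = 0.7136 bits. D_KL(P||Q) is larger than D_KL(Q||P) by 0.4844 bits; the two directions differ.

D_KL(P||Q) = Σ P(x) log₂(P(x)/Q(x))

Computing term by term:
  P(1)·log₂(P(1)/Q(1)) = (1/2)·log₂((1/2)/(19/20)) = -0.46300
  P(2)·log₂(P(2)/Q(2)) = (1/2)·log₂((1/2)/(1/20)) = 1.66096

D_KL(P||Q) = -0.46300 + 1.66096 = 1.19796 ≈ 1.1980 bits

D_KL(Q||P) = Σ Q(x) log₂(Q(x)/P(x))

Computing term by term:
  Q(1)·log₂(Q(1)/P(1)) = (19/20)·log₂((19/20)/(1/2)) = 0.87970
  Q(2)·log₂(Q(2)/P(2)) = (1/20)·log₂((1/20)/(1/2)) = -0.16610

D_KL(Q||P) = 0.87970 - 0.16610 = 0.71360 ≈ 0.7136 bits

These are NOT equal (difference: 0.4844 bits). KL divergence is asymmetric: D_KL(P||Q) ≠ D_KL(Q||P) in general.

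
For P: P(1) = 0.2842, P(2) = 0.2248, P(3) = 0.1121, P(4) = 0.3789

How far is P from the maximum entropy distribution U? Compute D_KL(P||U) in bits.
0.1157 bits

U(i) = 1/4 for all i

D_KL(P||U) = Σ P(x) log₂(P(x) / (1/4))
           = Σ P(x) log₂(P(x)) + log₂(4)
           = log₂(4) - H(P)

H(P) = -Σ P(x) log₂(P(x)):
  -P(1)·log₂(P(1)) = -(0.2842)·log₂(0.2842) = 0.51583
  -P(2)·log₂(P(2)) = -(0.2248)·log₂(0.2248) = 0.48406
  -P(3)·log₂(P(3)) = -(0.1121)·log₂(0.1121) = 0.35392
  -P(4)·log₂(P(4)) = -(0.3789)·log₂(0.3789) = 0.53050
H(P) = 0.51583 + 0.48406 + 0.35392 + 0.53050 = 1.88431 bits

log₂(4) = 2.00000 bits

D_KL(P||U) = 2.00000 - 1.88431 = 0.11569 ≈ 0.1157 bits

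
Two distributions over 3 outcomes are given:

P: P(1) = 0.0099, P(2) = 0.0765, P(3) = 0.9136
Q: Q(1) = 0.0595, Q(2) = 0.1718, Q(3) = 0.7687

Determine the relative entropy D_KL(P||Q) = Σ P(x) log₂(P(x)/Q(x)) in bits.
0.1127 bits

D_KL(P||Q) = Σ P(x) log₂(P(x)/Q(x))

Computing term by term:
  P(1)·log₂(P(1)/Q(1)) = 0.0099·log₂(0.0099/0.0595) = -0.02562
  P(2)·log₂(P(2)/Q(2)) = 0.0765·log₂(0.0765/0.1718) = -0.08929
  P(3)·log₂(P(3)/Q(3)) = 0.9136·log₂(0.9136/0.7687) = 0.22762

D_KL(P||Q) = -0.02562 - 0.08929 + 0.22762 = 0.11271 ≈ 0.1127 bits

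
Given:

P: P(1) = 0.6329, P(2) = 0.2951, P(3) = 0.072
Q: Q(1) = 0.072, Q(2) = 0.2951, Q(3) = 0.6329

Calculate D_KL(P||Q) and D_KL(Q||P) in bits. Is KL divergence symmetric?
D_KL(P||Q) = 1.7589 bits, D_KL(Q||P) = 1.7589 bits. The two values coincide for this particular pair, but no — KL divergence is not symmetric in general.

D_KL(P||Q) = Σ P(x) log₂(P(x)/Q(x))

Computing term by term:
  P(1)·log₂(P(1)/Q(1)) = 0.6329·log₂(0.6329/0.072) = 1.98472
  P(2)·log₂(P(2)/Q(2)) = 0.2951·log₂(0.2951/0.2951) = 0.00000
  P(3)·log₂(P(3)/Q(3)) = 0.072·log₂(0.072/0.6329) = -0.22579

D_KL(P||Q) = 1.98472 + 0.00000 - 0.22579 = 1.75893 ≈ 1.7589 bits

D_KL(Q||P) = Σ Q(x) log₂(Q(x)/P(x))

Computing term by term:
  Q(1)·log₂(Q(1)/P(1)) = 0.072·log₂(0.072/0.6329) = -0.22579
  Q(2)·log₂(Q(2)/P(2)) = 0.2951·log₂(0.2951/0.2951) = 0.00000
  Q(3)·log₂(Q(3)/P(3)) = 0.6329·log₂(0.6329/0.072) = 1.98472

D_KL(Q||P) = -0.22579 + 0.00000 + 1.98472 = 1.75893 ≈ 1.7589 bits

These ARE equal here. Q is P with outcomes relabeled (Q(1) = P(3), Q(3) = P(1)) by a relabeling that is its own inverse, so the two sums contain exactly the same terms in a different order. This is a special case — KL divergence is not symmetric in general: D_KL(P||Q) ≠ D_KL(Q||P) for most P, Q.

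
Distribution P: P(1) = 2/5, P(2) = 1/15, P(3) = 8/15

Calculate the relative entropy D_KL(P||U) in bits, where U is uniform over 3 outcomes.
0.3121 bits

U(i) = 1/3 for all i

D_KL(P||U) = Σ P(x) log₂(P(x) / (1/3))
           = Σ P(x) log₂(P(x)) + log₂(3)
           = log₂(3) - H(P)

H(P) = -Σ P(x) log₂(P(x)):
  -P(1)·log₂(P(1)) = -(2/5)·log₂(2/5) = 0.52877
  -P(2)·log₂(P(2)) = -(1/15)·log₂(1/15) = 0.26046
  -P(3)·log₂(P(3)) = -(8/15)·log₂(8/15) = 0.48367
H(P) = 0.52877 + 0.26046 + 0.48367 = 1.27290 bits

log₂(3) = 1.58496 bits

D_KL(P||U) = 1.58496 - 1.27290 = 0.31206 ≈ 0.3121 bits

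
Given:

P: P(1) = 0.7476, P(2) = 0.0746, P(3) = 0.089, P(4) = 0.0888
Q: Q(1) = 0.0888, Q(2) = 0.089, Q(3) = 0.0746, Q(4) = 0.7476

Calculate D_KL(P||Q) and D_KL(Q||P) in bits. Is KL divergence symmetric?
D_KL(P||Q) = 2.0286 bits, D_KL(Q||P) = 2.0286 bits. The two values coincide for this particular pair, but no — KL divergence is not symmetric in general.

D_KL(P||Q) = Σ P(x) log₂(P(x)/Q(x))

Computing term by term:
  P(1)·log₂(P(1)/Q(1)) = 0.7476·log₂(0.7476/0.0888) = 2.29785
  P(2)·log₂(P(2)/Q(2)) = 0.0746·log₂(0.0746/0.089) = -0.01900
  P(3)·log₂(P(3)/Q(3)) = 0.089·log₂(0.089/0.0746) = 0.02266
  P(4)·log₂(P(4)/Q(4)) = 0.0888·log₂(0.0888/0.7476) = -0.27294

D_KL(P||Q) = 2.29785 - 0.01900 + 0.02266 - 0.27294 = 2.02857 ≈ 2.0286 bits

D_KL(Q||P) = Σ Q(x) log₂(Q(x)/P(x))

Computing term by term:
  Q(1)·log₂(Q(1)/P(1)) = 0.0888·log₂(0.0888/0.7476) = -0.27294
  Q(2)·log₂(Q(2)/P(2)) = 0.089·log₂(0.089/0.0746) = 0.02266
  Q(3)·log₂(Q(3)/P(3)) = 0.0746·log₂(0.0746/0.089) = -0.01900
  Q(4)·log₂(Q(4)/P(4)) = 0.7476·log₂(0.7476/0.0888) = 2.29785

D_KL(Q||P) = -0.27294 + 0.02266 - 0.01900 + 2.29785 = 2.02857 ≈ 2.0286 bits

These ARE equal here. Q is P with outcomes relabeled (Q(1) = P(4), Q(2) = P(3), Q(3) = P(2), Q(4) = P(1)) by a relabeling that is its own inverse, so the two sums contain exactly the same terms in a different order. This is a special case — KL divergence is not symmetric in general: D_KL(P||Q) ≠ D_KL(Q||P) for most P, Q.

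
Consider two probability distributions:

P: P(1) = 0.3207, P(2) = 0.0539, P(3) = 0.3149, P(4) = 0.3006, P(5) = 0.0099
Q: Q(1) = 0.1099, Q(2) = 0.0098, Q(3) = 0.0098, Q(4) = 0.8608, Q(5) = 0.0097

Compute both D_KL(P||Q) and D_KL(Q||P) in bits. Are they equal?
D_KL(P||Q) = 1.7485 bits, D_KL(Q||P) = 1.0633 bits. No, they are not equal.

D_KL(P||Q) = Σ P(x) log₂(P(x)/Q(x))

Computing term by term:
  P(1)·log₂(P(1)/Q(1)) = 0.3207·log₂(0.3207/0.1099) = 0.49549
  P(2)·log₂(P(2)/Q(2)) = 0.0539·log₂(0.0539/0.0098) = 0.13256
  P(3)·log₂(P(3)/Q(3)) = 0.3149·log₂(0.3149/0.0098) = 1.57638
  P(4)·log₂(P(4)/Q(4)) = 0.3006·log₂(0.3006/0.8608) = -0.45626
  P(5)·log₂(P(5)/Q(5)) = 0.0099·log₂(0.0099/0.0097) = 0.00029

D_KL(P||Q) = 0.49549 + 0.13256 + 1.57638 - 0.45626 + 0.00029 = 1.74846 ≈ 1.7485 bits

D_KL(Q||P) = Σ Q(x) log₂(Q(x)/P(x))

Computing term by term:
  Q(1)·log₂(Q(1)/P(1)) = 0.1099·log₂(0.1099/0.3207) = -0.16980
  Q(2)·log₂(Q(2)/P(2)) = 0.0098·log₂(0.0098/0.0539) = -0.02410
  Q(3)·log₂(Q(3)/P(3)) = 0.0098·log₂(0.0098/0.3149) = -0.04906
  Q(4)·log₂(Q(4)/P(4)) = 0.8608·log₂(0.8608/0.3006) = 1.30655
  Q(5)·log₂(Q(5)/P(5)) = 0.0097·log₂(0.0097/0.0099) = -0.00029

D_KL(Q||P) = -0.16980 - 0.02410 - 0.04906 + 1.30655 - 0.00029 = 1.06330 ≈ 1.0633 bits

These are NOT equal (difference: 0.6852 bits). KL divergence is asymmetric: D_KL(P||Q) ≠ D_KL(Q||P) in general.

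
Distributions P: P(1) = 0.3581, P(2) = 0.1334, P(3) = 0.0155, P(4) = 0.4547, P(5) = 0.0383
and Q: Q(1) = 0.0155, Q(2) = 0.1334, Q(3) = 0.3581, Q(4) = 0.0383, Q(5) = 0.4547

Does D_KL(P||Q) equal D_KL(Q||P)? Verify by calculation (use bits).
D_KL(P||Q) = 3.0383 bits, D_KL(Q||P) = 3.0383 bits. Yes — for this pair D_KL(P||Q) = D_KL(Q||P).

D_KL(P||Q) = Σ P(x) log₂(P(x)/Q(x))

Computing term by term:
  P(1)·log₂(P(1)/Q(1)) = 0.3581·log₂(0.3581/0.0155) = 1.62220
  P(2)·log₂(P(2)/Q(2)) = 0.1334·log₂(0.1334/0.1334) = 0.00000
  P(3)·log₂(P(3)/Q(3)) = 0.0155·log₂(0.0155/0.3581) = -0.07022
  P(4)·log₂(P(4)/Q(4)) = 0.4547·log₂(0.4547/0.0383) = 1.62305
  P(5)·log₂(P(5)/Q(5)) = 0.0383·log₂(0.0383/0.4547) = -0.13671

D_KL(P||Q) = 1.62220 + 0.00000 - 0.07022 + 1.62305 - 0.13671 = 3.03832 ≈ 3.0383 bits

D_KL(Q||P) = Σ Q(x) log₂(Q(x)/P(x))

Computing term by term:
  Q(1)·log₂(Q(1)/P(1)) = 0.0155·log₂(0.0155/0.3581) = -0.07022
  Q(2)·log₂(Q(2)/P(2)) = 0.1334·log₂(0.1334/0.1334) = 0.00000
  Q(3)·log₂(Q(3)/P(3)) = 0.3581·log₂(0.3581/0.0155) = 1.62220
  Q(4)·log₂(Q(4)/P(4)) = 0.0383·log₂(0.0383/0.4547) = -0.13671
  Q(5)·log₂(Q(5)/P(5)) = 0.4547·log₂(0.4547/0.0383) = 1.62305

D_KL(Q||P) = -0.07022 + 0.00000 + 1.62220 - 0.13671 + 1.62305 = 3.03832 ≈ 3.0383 bits

These ARE equal here. Q is P with outcomes relabeled (Q(1) = P(3), Q(3) = P(1), Q(4) = P(5), Q(5) = P(4)) by a relabeling that is its own inverse, so the two sums contain exactly the same terms in a different order. This is a special case — KL divergence is not symmetric in general: D_KL(P||Q) ≠ D_KL(Q||P) for most P, Q.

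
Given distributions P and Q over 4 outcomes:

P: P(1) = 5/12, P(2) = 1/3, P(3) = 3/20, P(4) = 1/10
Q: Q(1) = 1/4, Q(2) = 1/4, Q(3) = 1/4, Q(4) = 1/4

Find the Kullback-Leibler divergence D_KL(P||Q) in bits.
0.2027 bits

D_KL(P||Q) = Σ P(x) log₂(P(x)/Q(x))

Computing term by term:
  P(1)·log₂(P(1)/Q(1)) = (5/12)·log₂((5/12)/(1/4)) = 0.30707
  P(2)·log₂(P(2)/Q(2)) = (1/3)·log₂((1/3)/(1/4)) = 0.13835
  P(3)·log₂(P(3)/Q(3)) = (3/20)·log₂((3/20)/(1/4)) = -0.11054
  P(4)·log₂(P(4)/Q(4)) = (1/10)·log₂((1/10)/(1/4)) = -0.13219

D_KL(P||Q) = 0.30707 + 0.13835 - 0.11054 - 0.13219 = 0.20269 ≈ 0.2027 bits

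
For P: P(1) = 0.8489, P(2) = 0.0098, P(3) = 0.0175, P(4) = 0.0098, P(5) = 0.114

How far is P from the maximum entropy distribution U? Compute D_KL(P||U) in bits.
1.5312 bits

U(i) = 1/5 for all i

D_KL(P||U) = Σ P(x) log₂(P(x) / (1/5))
           = Σ P(x) log₂(P(x)) + log₂(5)
           = log₂(5) - H(P)

H(P) = -Σ P(x) log₂(P(x)):
  -P(1)·log₂(P(1)) = -(0.8489)·log₂(0.8489) = 0.20062
  -P(2)·log₂(P(2)) = -(0.0098)·log₂(0.0098) = 0.06540
  -P(3)·log₂(P(3)) = -(0.0175)·log₂(0.0175) = 0.10214
  -P(4)·log₂(P(4)) = -(0.0098)·log₂(0.0098) = 0.06540
  -P(5)·log₂(P(5)) = -(0.114)·log₂(0.114) = 0.35715
H(P) = 0.20062 + 0.06540 + 0.10214 + 0.06540 + 0.35715 = 0.79071 bits

log₂(5) = 2.32193 bits

D_KL(P||U) = 2.32193 - 0.79071 = 1.53122 ≈ 1.5312 bits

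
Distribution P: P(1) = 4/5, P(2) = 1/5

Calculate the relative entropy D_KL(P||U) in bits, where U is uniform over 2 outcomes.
0.2781 bits

U(i) = 1/2 for all i

D_KL(P||U) = Σ P(x) log₂(P(x) / (1/2))
           = Σ P(x) log₂(P(x)) + log₂(2)
           = log₂(2) - H(P)

H(P) = -Σ P(x) log₂(P(x)):
  -P(1)·log₂(P(1)) = -(4/5)·log₂(4/5) = 0.25754
  -P(2)·log₂(P(2)) = -(1/5)·log₂(1/5) = 0.46439
H(P) = 0.25754 + 0.46439 = 0.72193 bits

log₂(2) = 1.00000 bits

D_KL(P||U) = 1.00000 - 0.72193 = 0.27807 ≈ 0.2781 bits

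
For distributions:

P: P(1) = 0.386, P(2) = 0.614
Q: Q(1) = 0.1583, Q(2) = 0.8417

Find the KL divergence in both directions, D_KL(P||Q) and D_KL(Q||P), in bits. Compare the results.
D_KL(P||Q) = 0.2170 bits, D_KL(Q||P) = 0.1795 bits. D_KL(P||Q) is larger than D_KL(Q||P) by 0.0375 bits; the two directions differ.

D_KL(P||Q) = Σ P(x) log₂(P(x)/Q(x))

Computing term by term:
  P(1)·log₂(P(1)/Q(1)) = 0.386·log₂(0.386/0.1583) = 0.49637
  P(2)·log₂(P(2)/Q(2)) = 0.614·log₂(0.614/0.8417) = -0.27941

D_KL(P||Q) = 0.49637 - 0.27941 = 0.21696 ≈ 0.2170 bits

D_KL(Q||P) = Σ Q(x) log₂(Q(x)/P(x))

Computing term by term:
  Q(1)·log₂(Q(1)/P(1)) = 0.1583·log₂(0.1583/0.386) = -0.20356
  Q(2)·log₂(Q(2)/P(2)) = 0.8417·log₂(0.8417/0.614) = 0.38303

D_KL(Q||P) = -0.20356 + 0.38303 = 0.17947 ≈ 0.1795 bits

These are NOT equal (difference: 0.0375 bits). KL divergence is asymmetric: D_KL(P||Q) ≠ D_KL(Q||P) in general.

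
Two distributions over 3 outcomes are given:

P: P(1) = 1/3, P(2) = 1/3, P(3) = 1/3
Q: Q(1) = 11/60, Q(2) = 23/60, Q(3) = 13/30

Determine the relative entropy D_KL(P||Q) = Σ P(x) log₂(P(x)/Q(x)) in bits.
0.0941 bits

D_KL(P||Q) = Σ P(x) log₂(P(x)/Q(x))

Computing term by term:
  P(1)·log₂(P(1)/Q(1)) = (1/3)·log₂((1/3)/(11/60)) = 0.28750
  P(2)·log₂(P(2)/Q(2)) = (1/3)·log₂((1/3)/(23/60)) = -0.06721
  P(3)·log₂(P(3)/Q(3)) = (1/3)·log₂((1/3)/(13/30)) = -0.12617

D_KL(P||Q) = 0.28750 - 0.06721 - 0.12617 = 0.09412 ≈ 0.0941 bits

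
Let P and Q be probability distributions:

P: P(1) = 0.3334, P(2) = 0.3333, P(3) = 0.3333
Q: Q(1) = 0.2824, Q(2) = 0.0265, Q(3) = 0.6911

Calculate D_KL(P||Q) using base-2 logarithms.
0.9467 bits

D_KL(P||Q) = Σ P(x) log₂(P(x)/Q(x))

Computing term by term:
  P(1)·log₂(P(1)/Q(1)) = 0.3334·log₂(0.3334/0.2824) = 0.07985
  P(2)·log₂(P(2)/Q(2)) = 0.3333·log₂(0.3333/0.0265) = 1.21746
  P(3)·log₂(P(3)/Q(3)) = 0.3333·log₂(0.3333/0.6911) = -0.35066

D_KL(P||Q) = 0.07985 + 1.21746 - 0.35066 = 0.94665 ≈ 0.9467 bits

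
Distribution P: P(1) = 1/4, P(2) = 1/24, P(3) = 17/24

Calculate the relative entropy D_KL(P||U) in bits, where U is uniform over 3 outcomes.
0.5415 bits

U(i) = 1/3 for all i

D_KL(P||U) = Σ P(x) log₂(P(x) / (1/3))
           = Σ P(x) log₂(P(x)) + log₂(3)
           = log₂(3) - H(P)

H(P) = -Σ P(x) log₂(P(x)):
  -P(1)·log₂(P(1)) = -(1/4)·log₂(1/4) = 0.50000
  -P(2)·log₂(P(2)) = -(1/24)·log₂(1/24) = 0.19104
  -P(3)·log₂(P(3)) = -(17/24)·log₂(17/24) = 0.35240
H(P) = 0.50000 + 0.19104 + 0.35240 = 1.04344 bits

log₂(3) = 1.58496 bits

D_KL(P||U) = 1.58496 - 1.04344 = 0.54152 ≈ 0.5415 bits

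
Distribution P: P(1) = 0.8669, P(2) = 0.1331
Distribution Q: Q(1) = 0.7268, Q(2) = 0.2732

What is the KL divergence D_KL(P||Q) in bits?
0.0824 bits

D_KL(P||Q) = Σ P(x) log₂(P(x)/Q(x))

Computing term by term:
  P(1)·log₂(P(1)/Q(1)) = 0.8669·log₂(0.8669/0.7268) = 0.22046
  P(2)·log₂(P(2)/Q(2)) = 0.1331·log₂(0.1331/0.2732) = -0.13808

D_KL(P||Q) = 0.22046 - 0.13808 = 0.08238 ≈ 0.0824 bits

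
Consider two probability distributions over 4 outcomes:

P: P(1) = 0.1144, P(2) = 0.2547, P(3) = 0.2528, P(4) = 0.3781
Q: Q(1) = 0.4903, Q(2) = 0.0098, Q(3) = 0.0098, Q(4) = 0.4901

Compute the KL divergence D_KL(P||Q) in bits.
2.0007 bits

D_KL(P||Q) = Σ P(x) log₂(P(x)/Q(x))

Computing term by term:
  P(1)·log₂(P(1)/Q(1)) = 0.1144·log₂(0.1144/0.4903) = -0.24019
  P(2)·log₂(P(2)/Q(2)) = 0.2547·log₂(0.2547/0.0098) = 1.19706
  P(3)·log₂(P(3)/Q(3)) = 0.2528·log₂(0.2528/0.0098) = 1.18540
  P(4)·log₂(P(4)/Q(4)) = 0.3781·log₂(0.3781/0.4901) = -0.14153

D_KL(P||Q) = -0.24019 + 1.19706 + 1.18540 - 0.14153 = 2.00074 ≈ 2.0007 bits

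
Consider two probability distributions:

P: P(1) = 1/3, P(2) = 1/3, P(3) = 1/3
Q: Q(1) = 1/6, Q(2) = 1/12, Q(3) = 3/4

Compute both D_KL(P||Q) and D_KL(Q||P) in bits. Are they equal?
D_KL(P||Q) = 0.6100 bits, D_KL(Q||P) = 0.5441 bits. No, they are not equal.

D_KL(P||Q) = Σ P(x) log₂(P(x)/Q(x))

Computing term by term:
  P(1)·log₂(P(1)/Q(1)) = (1/3)·log₂((1/3)/(1/6)) = 0.33333
  P(2)·log₂(P(2)/Q(2)) = (1/3)·log₂((1/3)/(1/12)) = 0.66667
  P(3)·log₂(P(3)/Q(3)) = (1/3)·log₂((1/3)/(3/4)) = -0.38998

D_KL(P||Q) = 0.33333 + 0.66667 - 0.38998 = 0.61002 ≈ 0.6100 bits

D_KL(Q||P) = Σ Q(x) log₂(Q(x)/P(x))

Computing term by term:
  Q(1)·log₂(Q(1)/P(1)) = (1/6)·log₂((1/6)/(1/3)) = -0.16667
  Q(2)·log₂(Q(2)/P(2)) = (1/12)·log₂((1/12)/(1/3)) = -0.16667
  Q(3)·log₂(Q(3)/P(3)) = (3/4)·log₂((3/4)/(1/3)) = 0.87744

D_KL(Q||P) = -0.16667 - 0.16667 + 0.87744 = 0.54410 ≈ 0.5441 bits

These are NOT equal (difference: 0.0659 bits). KL divergence is asymmetric: D_KL(P||Q) ≠ D_KL(Q||P) in general.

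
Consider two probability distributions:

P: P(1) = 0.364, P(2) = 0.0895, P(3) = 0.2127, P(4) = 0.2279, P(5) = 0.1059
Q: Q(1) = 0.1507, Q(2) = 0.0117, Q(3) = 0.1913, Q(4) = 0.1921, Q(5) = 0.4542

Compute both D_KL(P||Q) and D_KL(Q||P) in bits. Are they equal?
D_KL(P||Q) = 0.5921 bits, D_KL(Q||P) = 0.6514 bits. No, they are not equal.

D_KL(P||Q) = Σ P(x) log₂(P(x)/Q(x))

Computing term by term:
  P(1)·log₂(P(1)/Q(1)) = 0.364·log₂(0.364/0.1507) = 0.46310
  P(2)·log₂(P(2)/Q(2)) = 0.0895·log₂(0.0895/0.0117) = 0.26272
  P(3)·log₂(P(3)/Q(3)) = 0.2127·log₂(0.2127/0.1913) = 0.03254
  P(4)·log₂(P(4)/Q(4)) = 0.2279·log₂(0.2279/0.1921) = 0.05619
  P(5)·log₂(P(5)/Q(5)) = 0.1059·log₂(0.1059/0.4542) = -0.22246

D_KL(P||Q) = 0.46310 + 0.26272 + 0.03254 + 0.05619 - 0.22246 = 0.59209 ≈ 0.5921 bits

D_KL(Q||P) = Σ Q(x) log₂(Q(x)/P(x))

Computing term by term:
  Q(1)·log₂(Q(1)/P(1)) = 0.1507·log₂(0.1507/0.364) = -0.19173
  Q(2)·log₂(Q(2)/P(2)) = 0.0117·log₂(0.0117/0.0895) = -0.03434
  Q(3)·log₂(Q(3)/P(3)) = 0.1913·log₂(0.1913/0.2127) = -0.02927
  Q(4)·log₂(Q(4)/P(4)) = 0.1921·log₂(0.1921/0.2279) = -0.04736
  Q(5)·log₂(Q(5)/P(5)) = 0.4542·log₂(0.4542/0.1059) = 0.95410

D_KL(Q||P) = -0.19173 - 0.03434 - 0.02927 - 0.04736 + 0.95410 = 0.65140 ≈ 0.6514 bits

These are NOT equal (difference: 0.0593 bits). KL divergence is asymmetric: D_KL(P||Q) ≠ D_KL(Q||P) in general.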